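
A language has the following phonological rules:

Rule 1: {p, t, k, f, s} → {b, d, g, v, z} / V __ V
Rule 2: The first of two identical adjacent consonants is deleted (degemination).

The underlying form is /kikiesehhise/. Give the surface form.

kigiezehize

Rule 1 (intervocalic voicing): /k/ is a voiceless obstruent between vowels /i/ and /i/, so it voices to [g]. /s/ is a voiceless obstruent between vowels /e/ and /e/, so it voices to [z]. /s/ is a voiceless obstruent between vowels /i/ and /e/, so it voices to [z]. /kikiesehhise/ → kigiezehhize.
Rule 2 (degemination): /hh/ is a geminate; the first /h/ deletes. /kigiezehhize/ → kigiezehize.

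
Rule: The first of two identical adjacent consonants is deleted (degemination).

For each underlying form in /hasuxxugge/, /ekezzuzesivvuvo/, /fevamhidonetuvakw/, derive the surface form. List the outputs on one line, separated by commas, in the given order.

/hasuxxugge/: /xx/ is a geminate; the first /x/ deletes. /gg/ is a geminate; the first /g/ deletes. → [hasuxuge].
/ekezzuzesivvuvo/: /zz/ is a geminate; the first /z/ deletes. /vv/ is a geminate; the first /v/ deletes. → [ekezuzesivuvo].
/fevamhidonetuvakw/: the rule's environment is not met; surfaces unchanged as [fevamhidonetuvakw].

hasuxuge, ekezuzesivuvo, fevamhidonetuvakw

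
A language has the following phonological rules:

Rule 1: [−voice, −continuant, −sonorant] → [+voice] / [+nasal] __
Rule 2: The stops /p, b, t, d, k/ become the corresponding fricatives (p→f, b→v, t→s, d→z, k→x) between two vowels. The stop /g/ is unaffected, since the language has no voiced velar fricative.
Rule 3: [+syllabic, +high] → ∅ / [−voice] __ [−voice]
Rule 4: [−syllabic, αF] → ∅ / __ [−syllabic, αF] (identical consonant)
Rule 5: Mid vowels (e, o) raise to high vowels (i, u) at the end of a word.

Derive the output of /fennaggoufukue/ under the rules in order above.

fenagoufxui

Rule 1 (post-nasal voicing): no segment meets the environment; /fennaggoufukue/ is unchanged.
Rule 2 (intervocalic spirantization): /k/ is a stop between vowels /u/ and /u/, so it spirantizes to the fricative [x]. /fennaggoufukue/ → fennaggoufuxue.
Rule 3 (high vowel syncope): /u/ is a high vowel flanked by voiceless consonants /f/ and /x/, so it deletes. /fennaggoufuxue/ → fennaggoufxue.
Rule 4 (degemination): /nn/ is a geminate; the first /n/ deletes. /gg/ is a geminate; the first /g/ deletes. /fennaggoufxue/ → fenagoufxue.
Rule 5 (final vowel raising): /e/ is a mid vowel in word-final position, so it raises to [i]. /fenagoufxue/ → fenagoufxui.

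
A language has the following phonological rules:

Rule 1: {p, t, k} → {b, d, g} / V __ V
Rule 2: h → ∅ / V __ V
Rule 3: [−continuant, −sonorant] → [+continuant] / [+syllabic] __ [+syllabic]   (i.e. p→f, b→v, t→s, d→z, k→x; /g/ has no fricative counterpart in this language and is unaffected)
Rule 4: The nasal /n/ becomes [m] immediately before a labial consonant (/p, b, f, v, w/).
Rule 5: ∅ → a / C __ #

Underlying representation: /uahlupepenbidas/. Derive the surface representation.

uahluvevembizasa

Rule 1 (intervocalic voicing): /p/ is a voiceless stop between vowels /u/ and /e/, so it voices to [b]. /p/ is a voiceless stop between vowels /e/ and /e/, so it voices to [b]. /uahlupepenbidas/ → uahlubebenbidas.
Rule 2 (intervocalic h-deletion): no segment meets the environment; /uahlubebenbidas/ is unchanged.
Rule 3 (intervocalic spirantization): /b/ is a stop between vowels /u/ and /e/, so it spirantizes to the fricative [v]. /b/ is a stop between vowels /e/ and /e/, so it spirantizes to the fricative [v]. /d/ is a stop between vowels /i/ and /a/, so it spirantizes to the fricative [z]. /uahlubebenbidas/ → uahluvevenbizas.
Rule 4 (nasal place assimilation): /n/ precedes the labial consonant /b/, so it assimilates in place to [m]. /uahluvevenbizas/ → uahluvevembizas.
Rule 5 (final a-epenthesis): the form ends in the consonant /s/, so [a] is inserted word-finally. /uahluvevembizas/ → uahluvevembizasa.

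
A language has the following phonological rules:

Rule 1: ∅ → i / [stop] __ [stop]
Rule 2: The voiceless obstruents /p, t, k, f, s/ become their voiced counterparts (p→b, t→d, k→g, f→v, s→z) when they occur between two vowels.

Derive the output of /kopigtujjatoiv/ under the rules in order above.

Rule 1 (stop-cluster i-epenthesis): /g/ and /t/ form a stop–stop cluster, so [i] is inserted between them. /kopigtujjatoiv/ → kopigitujjatoiv.
Rule 2 (intervocalic voicing): /p/ is a voiceless obstruent between vowels /o/ and /i/, so it voices to [b]. /t/ is a voiceless obstruent between vowels /i/ and /u/, so it voices to [d]. /t/ is a voiceless obstruent between vowels /a/ and /o/, so it voices to [d]. /kopigitujjatoiv/ → kobigidujjadoiv.

kobigidujjadoiv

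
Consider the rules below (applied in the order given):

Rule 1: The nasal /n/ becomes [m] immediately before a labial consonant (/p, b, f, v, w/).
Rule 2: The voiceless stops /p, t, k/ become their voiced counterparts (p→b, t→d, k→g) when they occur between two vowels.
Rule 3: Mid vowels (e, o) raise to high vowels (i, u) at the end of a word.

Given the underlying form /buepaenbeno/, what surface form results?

buebaembenu

Rule 1 (nasal place assimilation): /n/ precedes the labial consonant /b/, so it assimilates in place to [m]. /buepaenbeno/ → buepaembeno.
Rule 2 (intervocalic voicing): /p/ is a voiceless stop between vowels /e/ and /a/, so it voices to [b]. /buepaembeno/ → buebaembeno.
Rule 3 (final vowel raising): /o/ is a mid vowel in word-final position, so it raises to [u]. /buebaembeno/ → buebaembenu.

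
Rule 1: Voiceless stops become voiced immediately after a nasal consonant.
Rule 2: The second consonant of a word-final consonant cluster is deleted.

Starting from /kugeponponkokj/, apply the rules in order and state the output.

kugeponbongok

Rule 1 (post-nasal voicing): /p/ is a voiceless stop immediately after the nasal /n/, so it voices to [b]. /k/ is a voiceless stop immediately after the nasal /n/, so it voices to [g]. /kugeponponkokj/ → kugeponbongokj.
Rule 2 (final cluster simplification): /j/ is the second consonant of a word-final cluster /kj/, so it deletes. /kugeponbongokj/ → kugeponbongok.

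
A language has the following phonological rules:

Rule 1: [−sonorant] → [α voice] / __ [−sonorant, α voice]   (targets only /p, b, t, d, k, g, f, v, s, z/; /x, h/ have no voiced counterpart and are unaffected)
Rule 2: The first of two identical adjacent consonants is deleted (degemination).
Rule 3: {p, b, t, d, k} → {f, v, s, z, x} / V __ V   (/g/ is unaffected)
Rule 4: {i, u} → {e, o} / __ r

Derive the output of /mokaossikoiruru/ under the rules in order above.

moxaosixoeroru

Rule 1 (regressive voicing assimilation): no segment meets the environment; /mokaossikoiruru/ is unchanged.
Rule 2 (degemination): /ss/ is a geminate; the first /s/ deletes. /mokaossikoiruru/ → mokaosikoiruru.
Rule 3 (intervocalic spirantization): /k/ is a stop between vowels /o/ and /a/, so it spirantizes to the fricative [x]. /k/ is a stop between vowels /i/ and /o/, so it spirantizes to the fricative [x]. /mokaosikoiruru/ → moxaosixoiruru.
Rule 4 (pre-rhotic lowering): /i/ is a high vowel immediately before /r/, so it lowers to [e]. /u/ is a high vowel immediately before /r/, so it lowers to [o]. /moxaosixoiruru/ → moxaosixoeroru.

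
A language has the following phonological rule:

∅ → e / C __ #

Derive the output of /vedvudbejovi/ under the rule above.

vedvudbejovi

No segment of /vedvudbejovi/ meets the structural description of the rule, so the form surfaces unchanged.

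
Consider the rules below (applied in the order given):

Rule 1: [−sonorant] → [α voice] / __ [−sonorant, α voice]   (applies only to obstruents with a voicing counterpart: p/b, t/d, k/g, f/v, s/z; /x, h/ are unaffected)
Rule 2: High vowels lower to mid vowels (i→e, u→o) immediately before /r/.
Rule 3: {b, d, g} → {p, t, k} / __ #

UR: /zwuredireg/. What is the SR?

Rule 1 (regressive voicing assimilation): no segment meets the environment; /zwuredireg/ is unchanged.
Rule 2 (pre-rhotic lowering): /u/ is a high vowel immediately before /r/, so it lowers to [o]. /i/ is a high vowel immediately before /r/, so it lowers to [e]. /zwuredireg/ → zworedereg.
Rule 3 (final devoicing): /g/ is a voiced stop in word-final position, so it devoices to [k]. /zworedereg/ → zworederek.

zworederek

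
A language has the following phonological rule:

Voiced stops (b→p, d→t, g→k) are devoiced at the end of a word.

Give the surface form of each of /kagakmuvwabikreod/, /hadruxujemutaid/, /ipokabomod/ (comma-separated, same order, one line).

/kagakmuvwabikreod/: /d/ is a voiced stop in word-final position, so it devoices to [t]. → [kagakmuvwabikreot].
/hadruxujemutaid/: /d/ is a voiced stop in word-final position, so it devoices to [t]. → [hadruxujemutait].
/ipokabomod/: /d/ is a voiced stop in word-final position, so it devoices to [t]. → [ipokabomot].

kagakmuvwabikreot, hadruxujemutait, ipokabomot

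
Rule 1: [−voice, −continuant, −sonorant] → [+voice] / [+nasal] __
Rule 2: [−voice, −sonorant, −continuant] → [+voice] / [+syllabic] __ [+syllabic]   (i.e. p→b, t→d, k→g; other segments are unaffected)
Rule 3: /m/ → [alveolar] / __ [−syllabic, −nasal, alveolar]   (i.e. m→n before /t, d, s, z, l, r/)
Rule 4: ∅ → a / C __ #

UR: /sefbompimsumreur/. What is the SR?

sefbombinsunreura

Rule 1 (post-nasal voicing): /p/ is a voiceless stop immediately after the nasal /m/, so it voices to [b]. /sefbompimsumreur/ → sefbombimsumreur.
Rule 2 (intervocalic voicing): no segment meets the environment; /sefbombimsumreur/ is unchanged.
Rule 3 (nasal place assimilation): /m/ precedes the alveolar consonant /s/, so it assimilates in place to [n]. /m/ precedes the alveolar consonant /r/, so it assimilates in place to [n]. /sefbombimsumreur/ → sefbombinsunreur.
Rule 4 (final a-epenthesis): the form ends in the consonant /r/, so [a] is inserted word-finally. /sefbombinsunreur/ → sefbombinsunreura.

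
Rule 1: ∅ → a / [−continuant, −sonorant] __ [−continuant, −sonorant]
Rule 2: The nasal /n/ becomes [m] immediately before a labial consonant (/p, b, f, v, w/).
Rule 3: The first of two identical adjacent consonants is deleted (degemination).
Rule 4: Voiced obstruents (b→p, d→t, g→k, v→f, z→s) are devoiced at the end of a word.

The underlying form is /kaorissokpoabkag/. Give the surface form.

kaorisokapoabakak

Rule 1 (stop-cluster a-epenthesis): /k/ and /p/ form a stop–stop cluster, so [a] is inserted between them. /b/ and /k/ form a stop–stop cluster, so [a] is inserted between them. /kaorissokpoabkag/ → kaorissokapoabakag.
Rule 2 (nasal place assimilation): no segment meets the environment; /kaorissokapoabakag/ is unchanged.
Rule 3 (degemination): /ss/ is a geminate; the first /s/ deletes. /kaorissokapoabakag/ → kaorisokapoabakag.
Rule 4 (final devoicing): /g/ is a voiced obstruent in word-final position, so it devoices to [k]. /kaorisokapoabakag/ → kaorisokapoabakak.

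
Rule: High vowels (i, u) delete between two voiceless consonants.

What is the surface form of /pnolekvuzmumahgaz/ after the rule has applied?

pnolekvuzmumahgaz

No segment of /pnolekvuzmumahgaz/ meets the structural description of the rule, so the form surfaces unchanged.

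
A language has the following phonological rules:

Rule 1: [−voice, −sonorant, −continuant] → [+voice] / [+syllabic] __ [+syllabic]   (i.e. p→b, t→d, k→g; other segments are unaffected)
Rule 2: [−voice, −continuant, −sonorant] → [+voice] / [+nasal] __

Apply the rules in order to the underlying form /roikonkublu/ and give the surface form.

roigongublu

Rule 1 (intervocalic voicing): /k/ is a voiceless stop between vowels /i/ and /o/, so it voices to [g]. /roikonkublu/ → roigonkublu.
Rule 2 (post-nasal voicing): /k/ is a voiceless stop immediately after the nasal /n/, so it voices to [g]. /roigonkublu/ → roigongublu.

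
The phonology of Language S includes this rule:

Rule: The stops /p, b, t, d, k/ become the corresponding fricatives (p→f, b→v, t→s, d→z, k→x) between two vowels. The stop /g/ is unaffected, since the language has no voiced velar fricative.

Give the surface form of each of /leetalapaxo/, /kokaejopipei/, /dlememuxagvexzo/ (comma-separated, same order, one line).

/leetalapaxo/: /t/ is a stop between vowels /e/ and /a/, so it spirantizes to the fricative [s]. /p/ is a stop between vowels /a/ and /a/, so it spirantizes to the fricative [f]. → [leesalafaxo].
/kokaejopipei/: /k/ is a stop between vowels /o/ and /a/, so it spirantizes to the fricative [x]. /p/ is a stop between vowels /o/ and /i/, so it spirantizes to the fricative [f]. /p/ is a stop between vowels /i/ and /e/, so it spirantizes to the fricative [f]. → [koxaejofifei].
/dlememuxagvexzo/: the rule's environment is not met; surfaces unchanged as [dlememuxagvexzo].

leesalafaxo, koxaejofifei, dlememuxagvexzo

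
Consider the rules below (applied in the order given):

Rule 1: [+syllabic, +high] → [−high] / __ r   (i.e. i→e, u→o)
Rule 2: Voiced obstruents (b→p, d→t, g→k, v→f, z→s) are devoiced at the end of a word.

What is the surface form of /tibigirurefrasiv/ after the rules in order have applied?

tibigerorefrasif

Rule 1 (pre-rhotic lowering): /i/ is a high vowel immediately before /r/, so it lowers to [e]. /u/ is a high vowel immediately before /r/, so it lowers to [o]. /tibigirurefrasiv/ → tibigerorefrasiv.
Rule 2 (final devoicing): /v/ is a voiced obstruent in word-final position, so it devoices to [f]. /tibigerorefrasiv/ → tibigerorefrasif.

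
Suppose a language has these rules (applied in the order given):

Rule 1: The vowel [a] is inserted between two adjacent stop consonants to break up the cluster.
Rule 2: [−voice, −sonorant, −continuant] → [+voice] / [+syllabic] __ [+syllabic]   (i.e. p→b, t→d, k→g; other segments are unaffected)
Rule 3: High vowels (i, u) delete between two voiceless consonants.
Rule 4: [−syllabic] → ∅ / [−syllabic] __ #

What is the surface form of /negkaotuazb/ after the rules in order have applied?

negagaoduaz

Rule 1 (stop-cluster a-epenthesis): /g/ and /k/ form a stop–stop cluster, so [a] is inserted between them. /negkaotuazb/ → negakaotuazb.
Rule 2 (intervocalic voicing): /k/ is a voiceless stop between vowels /a/ and /a/, so it voices to [g]. /t/ is a voiceless stop between vowels /o/ and /u/, so it voices to [d]. /negakaotuazb/ → negagaoduazb.
Rule 3 (high vowel syncope): no segment meets the environment; /negagaoduazb/ is unchanged.
Rule 4 (final cluster simplification): /b/ is the second consonant of a word-final cluster /zb/, so it deletes. /negagaoduazb/ → negagaoduaz.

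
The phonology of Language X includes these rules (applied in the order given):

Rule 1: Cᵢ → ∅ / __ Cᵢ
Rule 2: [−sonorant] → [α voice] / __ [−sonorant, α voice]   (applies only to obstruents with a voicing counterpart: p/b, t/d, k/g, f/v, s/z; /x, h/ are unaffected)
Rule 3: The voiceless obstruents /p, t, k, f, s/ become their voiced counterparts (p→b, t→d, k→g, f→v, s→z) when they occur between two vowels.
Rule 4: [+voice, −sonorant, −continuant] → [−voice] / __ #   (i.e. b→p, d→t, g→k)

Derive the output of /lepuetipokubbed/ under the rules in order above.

lebuedibogubet

Rule 1 (degemination): /bb/ is a geminate; the first /b/ deletes. /lepuetipokubbed/ → lepuetipokubed.
Rule 2 (regressive voicing assimilation): no segment meets the environment; /lepuetipokubed/ is unchanged.
Rule 3 (intervocalic voicing): /p/ is a voiceless obstruent between vowels /e/ and /u/, so it voices to [b]. /t/ is a voiceless obstruent between vowels /e/ and /i/, so it voices to [d]. /p/ is a voiceless obstruent between vowels /i/ and /o/, so it voices to [b]. /k/ is a voiceless obstruent between vowels /o/ and /u/, so it voices to [g]. /lepuetipokubed/ → lebuedibogubed.
Rule 4 (final devoicing): /d/ is a voiced stop in word-final position, so it devoices to [t]. /lebuedibogubed/ → lebuedibogubet.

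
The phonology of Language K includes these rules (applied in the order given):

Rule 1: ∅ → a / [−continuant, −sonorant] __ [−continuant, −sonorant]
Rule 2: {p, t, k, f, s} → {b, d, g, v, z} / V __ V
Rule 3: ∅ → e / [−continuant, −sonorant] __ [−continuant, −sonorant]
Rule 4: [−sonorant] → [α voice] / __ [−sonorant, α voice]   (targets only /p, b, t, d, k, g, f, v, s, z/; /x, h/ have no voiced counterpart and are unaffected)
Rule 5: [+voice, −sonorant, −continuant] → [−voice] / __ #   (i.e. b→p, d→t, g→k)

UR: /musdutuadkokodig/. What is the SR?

muzduduadagogodik

Rule 1 (stop-cluster a-epenthesis): /d/ and /k/ form a stop–stop cluster, so [a] is inserted between them. /musdutuadkokodig/ → musdutuadakokodig.
Rule 2 (intervocalic voicing): /t/ is a voiceless obstruent between vowels /u/ and /u/, so it voices to [d]. /k/ is a voiceless obstruent between vowels /a/ and /o/, so it voices to [g]. /k/ is a voiceless obstruent between vowels /o/ and /o/, so it voices to [g]. /musdutuadakokodig/ → musduduadagogodig.
Rule 3 (stop-cluster e-epenthesis): no segment meets the environment; /musduduadagogodig/ is unchanged.
Rule 4 (regressive voicing assimilation): /s/ precedes the voiced obstruent /d/, so it voices to [z] by assimilation. /musduduadagogodig/ → muzduduadagogodig.
Rule 5 (final devoicing): /g/ is a voiced stop in word-final position, so it devoices to [k]. /muzduduadagogodig/ → muzduduadagogodik.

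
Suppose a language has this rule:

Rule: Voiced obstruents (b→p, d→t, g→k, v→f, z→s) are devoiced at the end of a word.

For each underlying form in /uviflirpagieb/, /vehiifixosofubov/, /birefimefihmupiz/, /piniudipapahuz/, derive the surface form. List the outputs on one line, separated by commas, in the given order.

uviflirpagiep, vehiifixosofubof, birefimefihmupis, piniudipapahus

/uviflirpagieb/: /b/ is a voiced obstruent in word-final position, so it devoices to [p]. → [uviflirpagiep].
/vehiifixosofubov/: /v/ is a voiced obstruent in word-final position, so it devoices to [f]. → [vehiifixosofubof].
/birefimefihmupiz/: /z/ is a voiced obstruent in word-final position, so it devoices to [s]. → [birefimefihmupis].
/piniudipapahuz/: /z/ is a voiced obstruent in word-final position, so it devoices to [s]. → [piniudipapahus].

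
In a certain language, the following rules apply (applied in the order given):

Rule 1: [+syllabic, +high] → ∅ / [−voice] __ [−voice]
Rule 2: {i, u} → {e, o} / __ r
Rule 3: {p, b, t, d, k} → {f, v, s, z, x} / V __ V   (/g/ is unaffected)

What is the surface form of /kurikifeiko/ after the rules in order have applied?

Rule 1 (high vowel syncope): /i/ is a high vowel flanked by voiceless consonants /k/ and /f/, so it deletes. /kurikifeiko/ → kurikfeiko.
Rule 2 (pre-rhotic lowering): /u/ is a high vowel immediately before /r/, so it lowers to [o]. /kurikfeiko/ → korikfeiko.
Rule 3 (intervocalic spirantization): /k/ is a stop between vowels /i/ and /o/, so it spirantizes to the fricative [x]. /korikfeiko/ → korikfeixo.

korikfeixo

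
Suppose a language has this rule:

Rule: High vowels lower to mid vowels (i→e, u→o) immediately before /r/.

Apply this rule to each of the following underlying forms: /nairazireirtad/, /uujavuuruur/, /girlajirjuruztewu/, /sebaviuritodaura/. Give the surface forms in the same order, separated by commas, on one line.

/nairazireirtad/: /i/ is a high vowel immediately before /r/, so it lowers to [e]. /i/ is a high vowel immediately before /r/, so it lowers to [e]. /i/ is a high vowel immediately before /r/, so it lowers to [e]. → [naerazereertad].
/uujavuuruur/: /u/ is a high vowel immediately before /r/, so it lowers to [o]. /u/ is a high vowel immediately before /r/, so it lowers to [o]. → [uujavuoruor].
/girlajirjuruztewu/: /i/ is a high vowel immediately before /r/, so it lowers to [e]. /i/ is a high vowel immediately before /r/, so it lowers to [e]. /u/ is a high vowel immediately before /r/, so it lowers to [o]. → [gerlajerjoruztewu].
/sebaviuritodaura/: /u/ is a high vowel immediately before /r/, so it lowers to [o]. /u/ is a high vowel immediately before /r/, so it lowers to [o]. → [sebavioritodaora].

naerazereertad, uujavuoruor, gerlajerjoruztewu, sebavioritodaora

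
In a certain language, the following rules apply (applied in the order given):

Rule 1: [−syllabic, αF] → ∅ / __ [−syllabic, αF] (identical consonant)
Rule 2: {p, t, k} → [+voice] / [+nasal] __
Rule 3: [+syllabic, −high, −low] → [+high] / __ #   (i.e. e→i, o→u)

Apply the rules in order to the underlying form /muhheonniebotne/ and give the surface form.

muheoniebotni

Rule 1 (degemination): /hh/ is a geminate; the first /h/ deletes. /nn/ is a geminate; the first /n/ deletes. /muhheonniebotne/ → muheoniebotne.
Rule 2 (post-nasal voicing): no segment meets the environment; /muheoniebotne/ is unchanged.
Rule 3 (final vowel raising): /e/ is a mid vowel in word-final position, so it raises to [i]. /muheoniebotne/ → muheoniebotni.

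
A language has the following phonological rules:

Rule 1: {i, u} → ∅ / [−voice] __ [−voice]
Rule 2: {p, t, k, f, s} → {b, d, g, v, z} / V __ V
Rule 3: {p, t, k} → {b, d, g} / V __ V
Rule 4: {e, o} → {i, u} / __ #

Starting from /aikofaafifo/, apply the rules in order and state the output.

Rule 1 (high vowel syncope): /i/ is a high vowel flanked by voiceless consonants /f/ and /f/, so it deletes. /aikofaafifo/ → aikofaaffo.
Rule 2 (intervocalic voicing): /k/ is a voiceless obstruent between vowels /i/ and /o/, so it voices to [g]. /f/ is a voiceless obstruent between vowels /o/ and /a/, so it voices to [v]. /aikofaaffo/ → aigovaaffo.
Rule 3 (intervocalic voicing): no segment meets the environment; /aigovaaffo/ is unchanged.
Rule 4 (final vowel raising): /o/ is a mid vowel in word-final position, so it raises to [u]. /aigovaaffo/ → aigovaaffu.

aigovaaffu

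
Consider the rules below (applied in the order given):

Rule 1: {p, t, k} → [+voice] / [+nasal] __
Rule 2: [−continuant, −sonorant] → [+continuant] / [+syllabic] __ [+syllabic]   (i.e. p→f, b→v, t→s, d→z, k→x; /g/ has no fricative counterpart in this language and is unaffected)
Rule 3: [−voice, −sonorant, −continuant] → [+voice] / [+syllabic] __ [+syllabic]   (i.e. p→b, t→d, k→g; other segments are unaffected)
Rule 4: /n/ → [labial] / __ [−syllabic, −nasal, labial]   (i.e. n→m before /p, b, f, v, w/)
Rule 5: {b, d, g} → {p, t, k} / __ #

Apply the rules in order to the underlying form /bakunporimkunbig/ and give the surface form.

Rule 1 (post-nasal voicing): /p/ is a voiceless stop immediately after the nasal /n/, so it voices to [b]. /k/ is a voiceless stop immediately after the nasal /m/, so it voices to [g]. /bakunporimkunbig/ → bakunborimgunbig.
Rule 2 (intervocalic spirantization): /k/ is a stop between vowels /a/ and /u/, so it spirantizes to the fricative [x]. /bakunborimgunbig/ → baxunborimgunbig.
Rule 3 (intervocalic voicing): no segment meets the environment; /baxunborimgunbig/ is unchanged.
Rule 4 (nasal place assimilation): /n/ precedes the labial consonant /b/, so it assimilates in place to [m]. /n/ precedes the labial consonant /b/, so it assimilates in place to [m]. /baxunborimgunbig/ → baxumborimgumbig.
Rule 5 (final devoicing): /g/ is a voiced stop in word-final position, so it devoices to [k]. /baxumborimgumbig/ → baxumborimgumbik.

baxumborimgumbik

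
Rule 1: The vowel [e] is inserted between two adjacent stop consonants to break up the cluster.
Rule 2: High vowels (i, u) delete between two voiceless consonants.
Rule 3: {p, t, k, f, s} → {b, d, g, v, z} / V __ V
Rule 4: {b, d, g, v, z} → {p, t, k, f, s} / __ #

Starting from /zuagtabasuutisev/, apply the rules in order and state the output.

Rule 1 (stop-cluster e-epenthesis): /g/ and /t/ form a stop–stop cluster, so [e] is inserted between them. /zuagtabasuutisev/ → zuagetabasuutisev.
Rule 2 (high vowel syncope): /i/ is a high vowel flanked by voiceless consonants /t/ and /s/, so it deletes. /zuagetabasuutisev/ → zuagetabasuutsev.
Rule 3 (intervocalic voicing): /t/ is a voiceless obstruent between vowels /e/ and /a/, so it voices to [d]. /s/ is a voiceless obstruent between vowels /a/ and /u/, so it voices to [z]. /zuagetabasuutsev/ → zuagedabazuutsev.
Rule 4 (final devoicing): /v/ is a voiced obstruent in word-final position, so it devoices to [f]. /zuagedabazuutsev/ → zuagedabazuutsef.

zuagedabazuutsef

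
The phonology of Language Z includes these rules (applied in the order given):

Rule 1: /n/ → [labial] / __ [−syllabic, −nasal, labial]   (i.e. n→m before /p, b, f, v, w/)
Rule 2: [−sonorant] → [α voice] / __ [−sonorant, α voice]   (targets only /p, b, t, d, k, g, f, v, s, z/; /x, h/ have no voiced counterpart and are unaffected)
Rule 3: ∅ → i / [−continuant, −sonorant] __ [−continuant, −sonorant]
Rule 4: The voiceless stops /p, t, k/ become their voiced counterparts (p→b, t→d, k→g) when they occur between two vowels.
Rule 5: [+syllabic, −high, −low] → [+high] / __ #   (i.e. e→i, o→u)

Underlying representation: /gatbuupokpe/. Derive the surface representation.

gadibuubogibi

Rule 1 (nasal place assimilation): no segment meets the environment; /gatbuupokpe/ is unchanged.
Rule 2 (regressive voicing assimilation): /t/ precedes the voiced obstruent /b/, so it voices to [d] by assimilation. /gatbuupokpe/ → gadbuupokpe.
Rule 3 (stop-cluster i-epenthesis): /d/ and /b/ form a stop–stop cluster, so [i] is inserted between them. /k/ and /p/ form a stop–stop cluster, so [i] is inserted between them. /gadbuupokpe/ → gadibuupokipe.
Rule 4 (intervocalic voicing): /p/ is a voiceless stop between vowels /u/ and /o/, so it voices to [b]. /k/ is a voiceless stop between vowels /o/ and /i/, so it voices to [g]. /p/ is a voiceless stop between vowels /i/ and /e/, so it voices to [b]. /gadibuupokipe/ → gadibuubogibe.
Rule 5 (final vowel raising): /e/ is a mid vowel in word-final position, so it raises to [i]. /gadibuubogibe/ → gadibuubogibi.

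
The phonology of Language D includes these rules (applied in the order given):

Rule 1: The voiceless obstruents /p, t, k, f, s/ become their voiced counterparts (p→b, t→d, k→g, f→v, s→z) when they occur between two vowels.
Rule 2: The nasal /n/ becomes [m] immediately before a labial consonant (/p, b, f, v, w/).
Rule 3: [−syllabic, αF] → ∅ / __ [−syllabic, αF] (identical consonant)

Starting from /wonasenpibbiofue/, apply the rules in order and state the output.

wonazempibiovue

Rule 1 (intervocalic voicing): /s/ is a voiceless obstruent between vowels /a/ and /e/, so it voices to [z]. /f/ is a voiceless obstruent between vowels /o/ and /u/, so it voices to [v]. /wonasenpibbiofue/ → wonazenpibbiovue.
Rule 2 (nasal place assimilation): /n/ precedes the labial consonant /p/, so it assimilates in place to [m]. /wonazenpibbiovue/ → wonazempibbiovue.
Rule 3 (degemination): /bb/ is a geminate; the first /b/ deletes. /wonazempibbiovue/ → wonazempibiovue.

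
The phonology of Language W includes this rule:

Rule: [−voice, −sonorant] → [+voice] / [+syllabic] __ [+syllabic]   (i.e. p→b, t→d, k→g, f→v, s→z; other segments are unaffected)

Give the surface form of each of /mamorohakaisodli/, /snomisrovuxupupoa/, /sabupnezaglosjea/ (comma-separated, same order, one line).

mamorohagaizodli, snomisrovuxububoa, sabupnezaglosjea

/mamorohakaisodli/: /k/ is a voiceless obstruent between vowels /a/ and /a/, so it voices to [g]. /s/ is a voiceless obstruent between vowels /i/ and /o/, so it voices to [z]. → [mamorohagaizodli].
/snomisrovuxupupoa/: /p/ is a voiceless obstruent between vowels /u/ and /u/, so it voices to [b]. /p/ is a voiceless obstruent between vowels /u/ and /o/, so it voices to [b]. → [snomisrovuxububoa].
/sabupnezaglosjea/: the rule's environment is not met; surfaces unchanged as [sabupnezaglosjea].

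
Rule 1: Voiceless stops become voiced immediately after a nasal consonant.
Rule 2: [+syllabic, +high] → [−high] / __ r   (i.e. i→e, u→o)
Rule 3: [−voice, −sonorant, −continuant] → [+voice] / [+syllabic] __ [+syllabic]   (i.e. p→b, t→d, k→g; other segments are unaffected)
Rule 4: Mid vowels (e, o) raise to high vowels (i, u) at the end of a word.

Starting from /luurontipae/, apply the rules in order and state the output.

luorondibai

Rule 1 (post-nasal voicing): /t/ is a voiceless stop immediately after the nasal /n/, so it voices to [d]. /luurontipae/ → luurondipae.
Rule 2 (pre-rhotic lowering): /u/ is a high vowel immediately before /r/, so it lowers to [o]. /luurondipae/ → luorondipae.
Rule 3 (intervocalic voicing): /p/ is a voiceless stop between vowels /i/ and /a/, so it voices to [b]. /luorondipae/ → luorondibae.
Rule 4 (final vowel raising): /e/ is a mid vowel in word-final position, so it raises to [i]. /luorondibae/ → luorondibai.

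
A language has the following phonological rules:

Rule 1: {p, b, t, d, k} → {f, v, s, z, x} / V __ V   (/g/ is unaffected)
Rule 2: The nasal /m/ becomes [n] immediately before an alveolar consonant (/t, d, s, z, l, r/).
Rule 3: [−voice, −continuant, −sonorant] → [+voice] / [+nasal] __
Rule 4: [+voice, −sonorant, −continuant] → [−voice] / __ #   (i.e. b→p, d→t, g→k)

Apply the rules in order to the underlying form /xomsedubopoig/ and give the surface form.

xonsezuvofoik

Rule 1 (intervocalic spirantization): /d/ is a stop between vowels /e/ and /u/, so it spirantizes to the fricative [z]. /b/ is a stop between vowels /u/ and /o/, so it spirantizes to the fricative [v]. /p/ is a stop between vowels /o/ and /o/, so it spirantizes to the fricative [f]. /xomsedubopoig/ → xomsezuvofoig.
Rule 2 (nasal place assimilation): /m/ precedes the alveolar consonant /s/, so it assimilates in place to [n]. /xomsezuvofoig/ → xonsezuvofoig.
Rule 3 (post-nasal voicing): no segment meets the environment; /xonsezuvofoig/ is unchanged.
Rule 4 (final devoicing): /g/ is a voiced stop in word-final position, so it devoices to [k]. /xonsezuvofoig/ → xonsezuvofoik.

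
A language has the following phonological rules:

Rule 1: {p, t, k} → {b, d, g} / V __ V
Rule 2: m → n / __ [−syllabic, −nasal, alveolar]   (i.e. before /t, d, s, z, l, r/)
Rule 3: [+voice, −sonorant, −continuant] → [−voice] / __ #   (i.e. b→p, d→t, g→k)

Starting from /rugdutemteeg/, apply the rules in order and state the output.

Rule 1 (intervocalic voicing): /t/ is a voiceless stop between vowels /u/ and /e/, so it voices to [d]. /rugdutemteeg/ → rugdudemteeg.
Rule 2 (nasal place assimilation): /m/ precedes the alveolar consonant /t/, so it assimilates in place to [n]. /rugdudemteeg/ → rugdudenteeg.
Rule 3 (final devoicing): /g/ is a voiced stop in word-final position, so it devoices to [k]. /rugdudenteeg/ → rugdudenteek.

rugdudenteek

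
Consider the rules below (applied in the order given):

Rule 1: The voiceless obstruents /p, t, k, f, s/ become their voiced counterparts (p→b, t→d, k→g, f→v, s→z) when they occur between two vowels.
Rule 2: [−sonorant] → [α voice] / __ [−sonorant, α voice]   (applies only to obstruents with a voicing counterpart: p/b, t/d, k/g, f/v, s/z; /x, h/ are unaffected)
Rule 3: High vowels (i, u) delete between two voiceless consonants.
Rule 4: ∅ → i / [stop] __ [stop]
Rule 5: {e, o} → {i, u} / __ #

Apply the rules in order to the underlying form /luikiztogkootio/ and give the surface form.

luigistokikoodiu

Rule 1 (intervocalic voicing): /k/ is a voiceless obstruent between vowels /i/ and /i/, so it voices to [g]. /t/ is a voiceless obstruent between vowels /o/ and /i/, so it voices to [d]. /luikiztogkootio/ → luigiztogkoodio.
Rule 2 (regressive voicing assimilation): /z/ precedes the voiceless obstruent /t/, so it devoices to [s] by assimilation. /g/ precedes the voiceless obstruent /k/, so it devoices to [k] by assimilation. /luigiztogkoodio/ → luigistokkoodio.
Rule 3 (high vowel syncope): no segment meets the environment; /luigistokkoodio/ is unchanged.
Rule 4 (stop-cluster i-epenthesis): /k/ and /k/ form a stop–stop cluster, so [i] is inserted between them. /luigistokkoodio/ → luigistokikoodio.
Rule 5 (final vowel raising): /o/ is a mid vowel in word-final position, so it raises to [u]. /luigistokikoodio/ → luigistokikoodiu.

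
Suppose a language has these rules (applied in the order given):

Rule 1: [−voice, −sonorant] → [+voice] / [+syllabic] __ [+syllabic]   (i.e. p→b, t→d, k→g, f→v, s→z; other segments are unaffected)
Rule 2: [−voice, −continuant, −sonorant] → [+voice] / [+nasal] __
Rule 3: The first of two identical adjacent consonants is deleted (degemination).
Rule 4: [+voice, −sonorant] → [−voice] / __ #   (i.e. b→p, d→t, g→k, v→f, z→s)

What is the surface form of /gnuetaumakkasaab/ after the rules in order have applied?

gnuedaumakazaap

Rule 1 (intervocalic voicing): /t/ is a voiceless obstruent between vowels /e/ and /a/, so it voices to [d]. /s/ is a voiceless obstruent between vowels /a/ and /a/, so it voices to [z]. /gnuetaumakkasaab/ → gnuedaumakkazaab.
Rule 2 (post-nasal voicing): no segment meets the environment; /gnuedaumakkazaab/ is unchanged.
Rule 3 (degemination): /kk/ is a geminate; the first /k/ deletes. /gnuedaumakkazaab/ → gnuedaumakazaab.
Rule 4 (final devoicing): /b/ is a voiced obstruent in word-final position, so it devoices to [p]. /gnuedaumakazaab/ → gnuedaumakazaap.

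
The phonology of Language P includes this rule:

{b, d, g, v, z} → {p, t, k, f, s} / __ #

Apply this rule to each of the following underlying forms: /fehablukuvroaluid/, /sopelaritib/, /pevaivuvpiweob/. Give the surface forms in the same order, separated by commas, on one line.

/fehablukuvroaluid/: /d/ is a voiced obstruent in word-final position, so it devoices to [t]. → [fehablukuvroaluit].
/sopelaritib/: /b/ is a voiced obstruent in word-final position, so it devoices to [p]. → [sopelaritip].
/pevaivuvpiweob/: /b/ is a voiced obstruent in word-final position, so it devoices to [p]. → [pevaivuvpiweop].

fehablukuvroaluit, sopelaritip, pevaivuvpiweop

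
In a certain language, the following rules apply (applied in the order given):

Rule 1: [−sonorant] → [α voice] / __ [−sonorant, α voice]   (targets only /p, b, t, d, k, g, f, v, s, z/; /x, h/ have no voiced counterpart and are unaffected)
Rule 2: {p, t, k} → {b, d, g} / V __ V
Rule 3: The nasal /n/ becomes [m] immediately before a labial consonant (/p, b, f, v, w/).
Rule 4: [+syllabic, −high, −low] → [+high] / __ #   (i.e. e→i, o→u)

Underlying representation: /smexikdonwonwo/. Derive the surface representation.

smexigdomwomwu

Rule 1 (regressive voicing assimilation): /k/ precedes the voiced obstruent /d/, so it voices to [g] by assimilation. /smexikdonwonwo/ → smexigdonwonwo.
Rule 2 (intervocalic voicing): no segment meets the environment; /smexigdonwonwo/ is unchanged.
Rule 3 (nasal place assimilation): /n/ precedes the labial consonant /w/, so it assimilates in place to [m]. /n/ precedes the labial consonant /w/, so it assimilates in place to [m]. /smexigdonwonwo/ → smexigdomwomwo.
Rule 4 (final vowel raising): /o/ is a mid vowel in word-final position, so it raises to [u]. /smexigdomwomwo/ → smexigdomwomwu.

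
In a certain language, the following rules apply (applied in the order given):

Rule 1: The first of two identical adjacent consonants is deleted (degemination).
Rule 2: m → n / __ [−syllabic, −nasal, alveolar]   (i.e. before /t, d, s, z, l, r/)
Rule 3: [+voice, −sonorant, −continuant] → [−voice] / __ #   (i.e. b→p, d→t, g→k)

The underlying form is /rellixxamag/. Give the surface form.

Rule 1 (degemination): /ll/ is a geminate; the first /l/ deletes. /xx/ is a geminate; the first /x/ deletes. /rellixxamag/ → relixamag.
Rule 2 (nasal place assimilation): no segment meets the environment; /relixamag/ is unchanged.
Rule 3 (final devoicing): /g/ is a voiced stop in word-final position, so it devoices to [k]. /relixamag/ → relixamak.

relixamak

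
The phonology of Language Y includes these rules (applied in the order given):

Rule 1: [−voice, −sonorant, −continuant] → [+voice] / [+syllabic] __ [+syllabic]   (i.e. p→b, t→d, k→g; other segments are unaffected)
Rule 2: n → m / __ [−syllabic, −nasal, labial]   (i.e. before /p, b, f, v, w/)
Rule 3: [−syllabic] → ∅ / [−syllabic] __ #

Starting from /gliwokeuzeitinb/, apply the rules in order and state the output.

Rule 1 (intervocalic voicing): /k/ is a voiceless stop between vowels /o/ and /e/, so it voices to [g]. /t/ is a voiceless stop between vowels /i/ and /i/, so it voices to [d]. /gliwokeuzeitinb/ → gliwogeuzeidinb.
Rule 2 (nasal place assimilation): /n/ precedes the labial consonant /b/, so it assimilates in place to [m]. /gliwogeuzeidinb/ → gliwogeuzeidimb.
Rule 3 (final cluster simplification): /b/ is the second consonant of a word-final cluster /mb/, so it deletes. /gliwogeuzeidimb/ → gliwogeuzeidim.

gliwogeuzeidim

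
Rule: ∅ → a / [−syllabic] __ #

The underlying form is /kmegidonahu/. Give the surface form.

kmegidonahu

No segment of /kmegidonahu/ meets the structural description of the rule, so the form surfaces unchanged.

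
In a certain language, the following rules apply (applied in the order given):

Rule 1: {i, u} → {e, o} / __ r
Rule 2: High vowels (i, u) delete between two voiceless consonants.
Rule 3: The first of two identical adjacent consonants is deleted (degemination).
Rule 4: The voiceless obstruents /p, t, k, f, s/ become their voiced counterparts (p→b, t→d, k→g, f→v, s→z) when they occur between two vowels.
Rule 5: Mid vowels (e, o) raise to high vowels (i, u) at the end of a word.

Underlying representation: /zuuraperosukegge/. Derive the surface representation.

zuoraberoskegi

Rule 1 (pre-rhotic lowering): /u/ is a high vowel immediately before /r/, so it lowers to [o]. /zuuraperosukegge/ → zuoraperosukegge.
Rule 2 (high vowel syncope): /u/ is a high vowel flanked by voiceless consonants /s/ and /k/, so it deletes. /zuoraperosukegge/ → zuoraperoskegge.
Rule 3 (degemination): /gg/ is a geminate; the first /g/ deletes. /zuoraperoskegge/ → zuoraperoskege.
Rule 4 (intervocalic voicing): /p/ is a voiceless obstruent between vowels /a/ and /e/, so it voices to [b]. /zuoraperoskege/ → zuoraberoskege.
Rule 5 (final vowel raising): /e/ is a mid vowel in word-final position, so it raises to [i]. /zuoraberoskege/ → zuoraberoskegi.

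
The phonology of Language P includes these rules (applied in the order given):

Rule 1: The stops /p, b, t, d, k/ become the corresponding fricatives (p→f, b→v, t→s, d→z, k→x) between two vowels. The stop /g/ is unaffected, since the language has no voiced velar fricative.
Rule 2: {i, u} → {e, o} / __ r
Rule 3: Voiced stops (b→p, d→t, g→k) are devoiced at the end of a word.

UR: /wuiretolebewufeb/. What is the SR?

Rule 1 (intervocalic spirantization): /t/ is a stop between vowels /e/ and /o/, so it spirantizes to the fricative [s]. /b/ is a stop between vowels /e/ and /e/, so it spirantizes to the fricative [v]. /wuiretolebewufeb/ → wuiresolevewufeb.
Rule 2 (pre-rhotic lowering): /i/ is a high vowel immediately before /r/, so it lowers to [e]. /wuiresolevewufeb/ → wueresolevewufeb.
Rule 3 (final devoicing): /b/ is a voiced stop in word-final position, so it devoices to [p]. /wueresolevewufeb/ → wueresolevewufep.

wueresolevewufep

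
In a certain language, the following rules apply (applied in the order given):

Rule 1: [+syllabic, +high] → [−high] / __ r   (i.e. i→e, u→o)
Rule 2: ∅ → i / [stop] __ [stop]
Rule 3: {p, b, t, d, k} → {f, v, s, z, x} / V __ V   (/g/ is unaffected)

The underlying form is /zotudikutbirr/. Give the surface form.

zosuzixusiverr

Rule 1 (pre-rhotic lowering): /i/ is a high vowel immediately before /r/, so it lowers to [e]. /zotudikutbirr/ → zotudikutberr.
Rule 2 (stop-cluster i-epenthesis): /t/ and /b/ form a stop–stop cluster, so [i] is inserted between them. /zotudikutberr/ → zotudikutiberr.
Rule 3 (intervocalic spirantization): /t/ is a stop between vowels /o/ and /u/, so it spirantizes to the fricative [s]. /d/ is a stop between vowels /u/ and /i/, so it spirantizes to the fricative [z]. /k/ is a stop between vowels /i/ and /u/, so it spirantizes to the fricative [x]. /t/ is a stop between vowels /u/ and /i/, so it spirantizes to the fricative [s]. /b/ is a stop between vowels /i/ and /e/, so it spirantizes to the fricative [v]. /zotudikutiberr/ → zosuzixusiverr.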